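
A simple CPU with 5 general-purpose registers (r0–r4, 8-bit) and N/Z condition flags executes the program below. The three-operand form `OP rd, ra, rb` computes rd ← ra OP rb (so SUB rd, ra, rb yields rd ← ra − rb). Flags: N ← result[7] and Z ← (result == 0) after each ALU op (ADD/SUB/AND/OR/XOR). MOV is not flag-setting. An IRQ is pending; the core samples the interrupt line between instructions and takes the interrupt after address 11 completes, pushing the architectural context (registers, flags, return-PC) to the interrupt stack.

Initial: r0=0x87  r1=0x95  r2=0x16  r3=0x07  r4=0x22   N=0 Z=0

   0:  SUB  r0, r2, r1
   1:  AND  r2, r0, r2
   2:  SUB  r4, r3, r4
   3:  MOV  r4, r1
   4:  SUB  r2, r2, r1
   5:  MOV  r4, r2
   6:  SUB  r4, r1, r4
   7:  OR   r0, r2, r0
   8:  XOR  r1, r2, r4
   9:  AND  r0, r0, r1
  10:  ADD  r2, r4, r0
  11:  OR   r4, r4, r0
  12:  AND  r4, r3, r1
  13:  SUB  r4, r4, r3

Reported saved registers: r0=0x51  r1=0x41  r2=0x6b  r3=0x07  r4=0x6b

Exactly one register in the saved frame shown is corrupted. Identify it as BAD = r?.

BAD = r0

after  0: r0=0x81 r1=0x95 r2=0x16 r3=0x07 r4=0x22  N=1 Z=0
after  1: r0=0x81 r1=0x95 r2=0x00 r3=0x07 r4=0x22  N=0 Z=1
after  2: r0=0x81 r1=0x95 r2=0x00 r3=0x07 r4=0xe5  N=1 Z=0
after  3: r0=0x81 r1=0x95 r2=0x00 r3=0x07 r4=0x95  N=1 Z=0
after  4: r0=0x81 r1=0x95 r2=0x6b r3=0x07 r4=0x95  N=0 Z=0
after  5: r0=0x81 r1=0x95 r2=0x6b r3=0x07 r4=0x6b  N=0 Z=0
after  6: r0=0x81 r1=0x95 r2=0x6b r3=0x07 r4=0x2a  N=0 Z=0
after  7: r0=0xeb r1=0x95 r2=0x6b r3=0x07 r4=0x2a  N=1 Z=0
after  8: r0=0xeb r1=0x41 r2=0x6b r3=0x07 r4=0x2a  N=0 Z=0
after  9: r0=0x41 r1=0x41 r2=0x6b r3=0x07 r4=0x2a  N=0 Z=0
after 10: r0=0x41 r1=0x41 r2=0x6b r3=0x07 r4=0x2a  N=0 Z=0
after 11: r0=0x41 r1=0x41 r2=0x6b r3=0x07 r4=0x6b  N=0 Z=0
-- IRQ taken; context saved, return-PC = 12 --
mismatch: r0: reported 0x51 vs actual 0x41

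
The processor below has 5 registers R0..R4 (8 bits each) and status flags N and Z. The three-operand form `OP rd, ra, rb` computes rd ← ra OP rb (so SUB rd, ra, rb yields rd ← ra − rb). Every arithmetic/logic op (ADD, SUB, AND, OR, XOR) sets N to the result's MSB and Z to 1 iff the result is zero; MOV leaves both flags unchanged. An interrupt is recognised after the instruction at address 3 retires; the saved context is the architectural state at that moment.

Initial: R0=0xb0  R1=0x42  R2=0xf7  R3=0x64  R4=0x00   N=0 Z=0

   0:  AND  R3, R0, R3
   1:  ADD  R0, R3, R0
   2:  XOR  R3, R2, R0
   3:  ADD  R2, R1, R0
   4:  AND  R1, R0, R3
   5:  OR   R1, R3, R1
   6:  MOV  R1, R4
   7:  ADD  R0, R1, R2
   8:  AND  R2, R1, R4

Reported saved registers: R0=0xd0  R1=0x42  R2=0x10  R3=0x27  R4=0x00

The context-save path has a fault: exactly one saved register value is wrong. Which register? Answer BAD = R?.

after  0: R0=0xb0 R1=0x42 R2=0xf7 R3=0x20 R4=0x00  N=0 Z=0
after  1: R0=0xd0 R1=0x42 R2=0xf7 R3=0x20 R4=0x00  N=1 Z=0
after  2: R0=0xd0 R1=0x42 R2=0xf7 R3=0x27 R4=0x00  N=0 Z=0
after  3: R0=0xd0 R1=0x42 R2=0x12 R3=0x27 R4=0x00  N=0 Z=0
-- IRQ taken; context saved, return-PC = 4 --
mismatch: R2: reported 0x10 vs actual 0x12

BAD = R2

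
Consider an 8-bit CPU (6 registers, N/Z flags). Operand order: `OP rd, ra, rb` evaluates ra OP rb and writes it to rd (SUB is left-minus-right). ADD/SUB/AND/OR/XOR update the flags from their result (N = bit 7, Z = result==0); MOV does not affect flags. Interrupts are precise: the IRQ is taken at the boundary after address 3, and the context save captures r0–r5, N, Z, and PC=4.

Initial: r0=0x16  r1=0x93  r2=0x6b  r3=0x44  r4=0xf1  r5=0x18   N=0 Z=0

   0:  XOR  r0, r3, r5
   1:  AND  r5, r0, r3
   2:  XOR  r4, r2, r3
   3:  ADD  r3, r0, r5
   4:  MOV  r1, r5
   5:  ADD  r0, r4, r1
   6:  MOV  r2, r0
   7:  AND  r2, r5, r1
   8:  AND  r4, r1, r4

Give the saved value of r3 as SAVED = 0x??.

after  0: r0=0x5c r1=0x93 r2=0x6b r3=0x44 r4=0xf1 r5=0x18  N=0 Z=0
after  1: r0=0x5c r1=0x93 r2=0x6b r3=0x44 r4=0xf1 r5=0x44  N=0 Z=0
after  2: r0=0x5c r1=0x93 r2=0x6b r3=0x44 r4=0x2f r5=0x44  N=0 Z=0
after  3: r0=0x5c r1=0x93 r2=0x6b r3=0xa0 r4=0x2f r5=0x44  N=1 Z=0
-- IRQ taken; context saved, return-PC = 4 --

SAVED = 0xa0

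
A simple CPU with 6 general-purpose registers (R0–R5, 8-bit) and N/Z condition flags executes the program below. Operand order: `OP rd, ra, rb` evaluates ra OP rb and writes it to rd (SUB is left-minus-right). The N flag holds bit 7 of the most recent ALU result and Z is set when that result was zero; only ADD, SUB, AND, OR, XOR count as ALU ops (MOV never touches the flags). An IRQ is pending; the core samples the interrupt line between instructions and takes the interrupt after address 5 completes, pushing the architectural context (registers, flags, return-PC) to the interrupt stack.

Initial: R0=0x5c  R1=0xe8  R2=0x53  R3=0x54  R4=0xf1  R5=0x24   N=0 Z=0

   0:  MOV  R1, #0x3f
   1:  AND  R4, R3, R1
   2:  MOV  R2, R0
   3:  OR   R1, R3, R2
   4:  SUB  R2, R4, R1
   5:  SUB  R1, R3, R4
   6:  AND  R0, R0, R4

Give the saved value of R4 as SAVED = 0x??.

SAVED = 0x14

after  0: R0=0x5c R1=0x3f R2=0x53 R3=0x54 R4=0xf1 R5=0x24  N=0 Z=0
after  1: R0=0x5c R1=0x3f R2=0x53 R3=0x54 R4=0x14 R5=0x24  N=0 Z=0
after  2: R0=0x5c R1=0x3f R2=0x5c R3=0x54 R4=0x14 R5=0x24  N=0 Z=0
after  3: R0=0x5c R1=0x5c R2=0x5c R3=0x54 R4=0x14 R5=0x24  N=0 Z=0
after  4: R0=0x5c R1=0x5c R2=0xb8 R3=0x54 R4=0x14 R5=0x24  N=1 Z=0
after  5: R0=0x5c R1=0x40 R2=0xb8 R3=0x54 R4=0x14 R5=0x24  N=0 Z=0
-- IRQ taken; context saved, return-PC = 6 --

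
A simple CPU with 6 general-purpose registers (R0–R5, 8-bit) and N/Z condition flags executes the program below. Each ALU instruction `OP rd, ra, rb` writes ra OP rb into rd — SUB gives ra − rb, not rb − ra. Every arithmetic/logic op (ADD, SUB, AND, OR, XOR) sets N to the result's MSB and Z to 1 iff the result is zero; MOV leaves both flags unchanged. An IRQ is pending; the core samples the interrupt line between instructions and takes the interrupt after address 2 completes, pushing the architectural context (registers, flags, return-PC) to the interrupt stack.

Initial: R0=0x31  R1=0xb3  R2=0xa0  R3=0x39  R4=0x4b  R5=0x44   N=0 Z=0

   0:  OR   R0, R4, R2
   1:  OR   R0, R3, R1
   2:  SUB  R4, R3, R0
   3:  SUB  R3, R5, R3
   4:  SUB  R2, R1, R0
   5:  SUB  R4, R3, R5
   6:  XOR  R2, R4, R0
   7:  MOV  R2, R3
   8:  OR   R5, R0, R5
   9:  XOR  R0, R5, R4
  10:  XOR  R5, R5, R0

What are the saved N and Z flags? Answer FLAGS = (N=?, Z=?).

after  0: R0=0xeb R1=0xb3 R2=0xa0 R3=0x39 R4=0x4b R5=0x44  N=1 Z=0
after  1: R0=0xbb R1=0xb3 R2=0xa0 R3=0x39 R4=0x4b R5=0x44  N=1 Z=0
after  2: R0=0xbb R1=0xb3 R2=0xa0 R3=0x39 R4=0x7e R5=0x44  N=0 Z=0
-- IRQ taken; context saved, return-PC = 3 --

FLAGS = (N=0, Z=0)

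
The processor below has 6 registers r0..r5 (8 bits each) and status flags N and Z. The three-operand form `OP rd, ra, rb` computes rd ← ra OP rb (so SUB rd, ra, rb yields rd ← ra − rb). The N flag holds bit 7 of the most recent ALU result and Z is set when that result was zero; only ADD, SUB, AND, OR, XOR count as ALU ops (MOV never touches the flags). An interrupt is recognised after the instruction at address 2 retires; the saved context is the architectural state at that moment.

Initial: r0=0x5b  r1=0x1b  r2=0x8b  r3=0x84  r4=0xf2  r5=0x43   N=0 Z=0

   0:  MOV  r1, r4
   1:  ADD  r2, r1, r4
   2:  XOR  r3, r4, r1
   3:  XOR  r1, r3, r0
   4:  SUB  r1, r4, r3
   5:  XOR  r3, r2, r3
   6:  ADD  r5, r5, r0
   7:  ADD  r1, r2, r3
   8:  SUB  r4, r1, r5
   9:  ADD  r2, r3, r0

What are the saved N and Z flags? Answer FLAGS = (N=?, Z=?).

FLAGS = (N=0, Z=1)

after  0: r0=0x5b r1=0xf2 r2=0x8b r3=0x84 r4=0xf2 r5=0x43  N=0 Z=0
after  1: r0=0x5b r1=0xf2 r2=0xe4 r3=0x84 r4=0xf2 r5=0x43  N=1 Z=0
after  2: r0=0x5b r1=0xf2 r2=0xe4 r3=0x00 r4=0xf2 r5=0x43  N=0 Z=1
-- IRQ taken; context saved, return-PC = 3 --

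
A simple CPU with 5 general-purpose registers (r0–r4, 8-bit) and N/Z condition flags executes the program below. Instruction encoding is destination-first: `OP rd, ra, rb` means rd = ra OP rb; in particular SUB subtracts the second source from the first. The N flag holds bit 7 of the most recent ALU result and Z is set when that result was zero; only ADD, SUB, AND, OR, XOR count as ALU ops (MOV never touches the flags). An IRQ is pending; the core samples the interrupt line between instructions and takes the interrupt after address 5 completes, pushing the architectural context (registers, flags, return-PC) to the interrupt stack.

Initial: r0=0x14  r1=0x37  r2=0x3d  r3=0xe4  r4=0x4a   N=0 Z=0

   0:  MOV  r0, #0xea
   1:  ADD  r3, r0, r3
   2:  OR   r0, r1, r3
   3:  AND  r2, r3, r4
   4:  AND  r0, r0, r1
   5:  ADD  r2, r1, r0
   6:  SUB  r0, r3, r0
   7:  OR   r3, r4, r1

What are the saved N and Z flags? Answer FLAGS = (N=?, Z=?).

after  0: r0=0xea r1=0x37 r2=0x3d r3=0xe4 r4=0x4a  N=0 Z=0
after  1: r0=0xea r1=0x37 r2=0x3d r3=0xce r4=0x4a  N=1 Z=0
after  2: r0=0xff r1=0x37 r2=0x3d r3=0xce r4=0x4a  N=1 Z=0
after  3: r0=0xff r1=0x37 r2=0x4a r3=0xce r4=0x4a  N=0 Z=0
after  4: r0=0x37 r1=0x37 r2=0x4a r3=0xce r4=0x4a  N=0 Z=0
after  5: r0=0x37 r1=0x37 r2=0x6e r3=0xce r4=0x4a  N=0 Z=0
-- IRQ taken; context saved, return-PC = 6 --

FLAGS = (N=0, Z=0)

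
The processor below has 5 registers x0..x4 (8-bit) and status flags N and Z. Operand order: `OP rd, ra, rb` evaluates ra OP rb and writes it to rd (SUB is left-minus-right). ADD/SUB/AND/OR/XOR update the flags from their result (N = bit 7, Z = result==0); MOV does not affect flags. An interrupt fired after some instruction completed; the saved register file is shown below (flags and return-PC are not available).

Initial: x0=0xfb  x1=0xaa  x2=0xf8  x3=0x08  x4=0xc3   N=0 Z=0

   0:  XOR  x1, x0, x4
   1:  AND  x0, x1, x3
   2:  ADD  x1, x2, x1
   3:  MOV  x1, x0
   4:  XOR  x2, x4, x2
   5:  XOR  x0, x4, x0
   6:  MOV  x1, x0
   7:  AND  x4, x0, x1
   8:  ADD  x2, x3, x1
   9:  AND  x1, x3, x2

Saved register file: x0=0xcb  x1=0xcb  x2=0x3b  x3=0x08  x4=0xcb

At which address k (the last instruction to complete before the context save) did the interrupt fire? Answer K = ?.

K = 7

after  0: x0=0xfb x1=0x38 x2=0xf8 x3=0x08 x4=0xc3  N=0 Z=0
after  1: x0=0x08 x1=0x38 x2=0xf8 x3=0x08 x4=0xc3  N=0 Z=0
after  2: x0=0x08 x1=0x30 x2=0xf8 x3=0x08 x4=0xc3  N=0 Z=0
after  3: x0=0x08 x1=0x08 x2=0xf8 x3=0x08 x4=0xc3  N=0 Z=0
after  4: x0=0x08 x1=0x08 x2=0x3b x3=0x08 x4=0xc3  N=0 Z=0
after  5: x0=0xcb x1=0x08 x2=0x3b x3=0x08 x4=0xc3  N=1 Z=0
after  6: x0=0xcb x1=0xcb x2=0x3b x3=0x08 x4=0xc3  N=1 Z=0
after  7: x0=0xcb x1=0xcb x2=0x3b x3=0x08 x4=0xcb  N=1 Z=0
-- IRQ taken; context saved, return-PC = 8 --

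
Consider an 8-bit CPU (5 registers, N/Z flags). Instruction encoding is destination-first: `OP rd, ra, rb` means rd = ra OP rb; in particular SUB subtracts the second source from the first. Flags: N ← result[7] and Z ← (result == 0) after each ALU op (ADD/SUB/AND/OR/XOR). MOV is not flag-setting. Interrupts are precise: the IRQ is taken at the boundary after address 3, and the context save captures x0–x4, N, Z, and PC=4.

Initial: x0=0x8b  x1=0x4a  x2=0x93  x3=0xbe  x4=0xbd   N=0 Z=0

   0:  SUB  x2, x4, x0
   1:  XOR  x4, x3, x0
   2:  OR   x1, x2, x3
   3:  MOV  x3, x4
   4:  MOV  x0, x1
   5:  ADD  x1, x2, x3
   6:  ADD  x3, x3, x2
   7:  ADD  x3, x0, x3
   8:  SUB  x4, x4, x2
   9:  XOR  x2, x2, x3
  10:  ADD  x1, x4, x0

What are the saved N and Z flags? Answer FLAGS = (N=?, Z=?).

FLAGS = (N=1, Z=0)

after  0: x0=0x8b x1=0x4a x2=0x32 x3=0xbe x4=0xbd  N=0 Z=0
after  1: x0=0x8b x1=0x4a x2=0x32 x3=0xbe x4=0x35  N=0 Z=0
after  2: x0=0x8b x1=0xbe x2=0x32 x3=0xbe x4=0x35  N=1 Z=0
after  3: x0=0x8b x1=0xbe x2=0x32 x3=0x35 x4=0x35  N=1 Z=0
-- IRQ taken; context saved, return-PC = 4 --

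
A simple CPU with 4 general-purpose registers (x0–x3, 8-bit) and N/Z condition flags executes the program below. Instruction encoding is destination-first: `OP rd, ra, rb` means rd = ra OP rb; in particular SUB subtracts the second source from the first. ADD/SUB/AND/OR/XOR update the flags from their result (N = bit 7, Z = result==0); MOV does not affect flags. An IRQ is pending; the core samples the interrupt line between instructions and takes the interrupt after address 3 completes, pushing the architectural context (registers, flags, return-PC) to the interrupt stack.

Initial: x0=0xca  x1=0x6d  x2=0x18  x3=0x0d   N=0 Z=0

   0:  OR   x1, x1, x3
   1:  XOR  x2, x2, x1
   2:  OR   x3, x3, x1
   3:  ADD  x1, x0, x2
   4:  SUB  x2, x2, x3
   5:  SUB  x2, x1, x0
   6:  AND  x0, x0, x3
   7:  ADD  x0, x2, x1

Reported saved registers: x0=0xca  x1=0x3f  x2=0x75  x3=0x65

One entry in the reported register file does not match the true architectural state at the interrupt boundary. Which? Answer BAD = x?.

BAD = x3

after  0: x0=0xca x1=0x6d x2=0x18 x3=0x0d  N=0 Z=0
after  1: x0=0xca x1=0x6d x2=0x75 x3=0x0d  N=0 Z=0
after  2: x0=0xca x1=0x6d x2=0x75 x3=0x6d  N=0 Z=0
after  3: x0=0xca x1=0x3f x2=0x75 x3=0x6d  N=0 Z=0
-- IRQ taken; context saved, return-PC = 4 --
mismatch: x3: reported 0x65 vs actual 0x6d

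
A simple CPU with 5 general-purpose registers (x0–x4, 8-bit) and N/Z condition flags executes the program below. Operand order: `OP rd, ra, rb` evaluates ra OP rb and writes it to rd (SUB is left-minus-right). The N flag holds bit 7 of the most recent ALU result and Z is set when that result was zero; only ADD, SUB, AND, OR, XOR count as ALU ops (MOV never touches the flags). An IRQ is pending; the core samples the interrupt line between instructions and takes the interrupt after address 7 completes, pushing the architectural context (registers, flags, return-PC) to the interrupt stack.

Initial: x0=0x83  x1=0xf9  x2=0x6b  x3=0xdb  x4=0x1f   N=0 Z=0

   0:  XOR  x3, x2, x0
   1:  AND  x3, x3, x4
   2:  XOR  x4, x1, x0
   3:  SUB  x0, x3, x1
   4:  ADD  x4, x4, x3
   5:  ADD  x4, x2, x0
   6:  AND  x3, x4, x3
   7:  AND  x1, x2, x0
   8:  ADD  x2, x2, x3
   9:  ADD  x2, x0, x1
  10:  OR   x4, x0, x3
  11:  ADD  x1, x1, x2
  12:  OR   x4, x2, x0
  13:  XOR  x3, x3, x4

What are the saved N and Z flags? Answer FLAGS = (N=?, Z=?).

after  0: x0=0x83 x1=0xf9 x2=0x6b x3=0xe8 x4=0x1f  N=1 Z=0
after  1: x0=0x83 x1=0xf9 x2=0x6b x3=0x08 x4=0x1f  N=0 Z=0
after  2: x0=0x83 x1=0xf9 x2=0x6b x3=0x08 x4=0x7a  N=0 Z=0
after  3: x0=0x0f x1=0xf9 x2=0x6b x3=0x08 x4=0x7a  N=0 Z=0
after  4: x0=0x0f x1=0xf9 x2=0x6b x3=0x08 x4=0x82  N=1 Z=0
after  5: x0=0x0f x1=0xf9 x2=0x6b x3=0x08 x4=0x7a  N=0 Z=0
after  6: x0=0x0f x1=0xf9 x2=0x6b x3=0x08 x4=0x7a  N=0 Z=0
after  7: x0=0x0f x1=0x0b x2=0x6b x3=0x08 x4=0x7a  N=0 Z=0
-- IRQ taken; context saved, return-PC = 8 --

FLAGS = (N=0, Z=0)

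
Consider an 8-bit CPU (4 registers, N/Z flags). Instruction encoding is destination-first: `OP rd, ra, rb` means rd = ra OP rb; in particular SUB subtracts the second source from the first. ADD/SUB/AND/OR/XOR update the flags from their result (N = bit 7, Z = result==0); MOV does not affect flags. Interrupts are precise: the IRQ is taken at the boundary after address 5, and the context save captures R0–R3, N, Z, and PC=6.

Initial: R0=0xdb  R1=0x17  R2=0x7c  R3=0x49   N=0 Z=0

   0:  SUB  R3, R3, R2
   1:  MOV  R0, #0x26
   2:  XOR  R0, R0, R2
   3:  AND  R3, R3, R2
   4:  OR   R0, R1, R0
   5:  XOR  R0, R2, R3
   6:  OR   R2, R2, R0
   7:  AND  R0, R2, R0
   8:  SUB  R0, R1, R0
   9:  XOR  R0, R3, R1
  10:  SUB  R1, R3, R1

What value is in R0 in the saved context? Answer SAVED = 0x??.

after  0: R0=0xdb R1=0x17 R2=0x7c R3=0xcd  N=1 Z=0
after  1: R0=0x26 R1=0x17 R2=0x7c R3=0xcd  N=1 Z=0
after  2: R0=0x5a R1=0x17 R2=0x7c R3=0xcd  N=0 Z=0
after  3: R0=0x5a R1=0x17 R2=0x7c R3=0x4c  N=0 Z=0
after  4: R0=0x5f R1=0x17 R2=0x7c R3=0x4c  N=0 Z=0
after  5: R0=0x30 R1=0x17 R2=0x7c R3=0x4c  N=0 Z=0
-- IRQ taken; context saved, return-PC = 6 --

SAVED = 0x30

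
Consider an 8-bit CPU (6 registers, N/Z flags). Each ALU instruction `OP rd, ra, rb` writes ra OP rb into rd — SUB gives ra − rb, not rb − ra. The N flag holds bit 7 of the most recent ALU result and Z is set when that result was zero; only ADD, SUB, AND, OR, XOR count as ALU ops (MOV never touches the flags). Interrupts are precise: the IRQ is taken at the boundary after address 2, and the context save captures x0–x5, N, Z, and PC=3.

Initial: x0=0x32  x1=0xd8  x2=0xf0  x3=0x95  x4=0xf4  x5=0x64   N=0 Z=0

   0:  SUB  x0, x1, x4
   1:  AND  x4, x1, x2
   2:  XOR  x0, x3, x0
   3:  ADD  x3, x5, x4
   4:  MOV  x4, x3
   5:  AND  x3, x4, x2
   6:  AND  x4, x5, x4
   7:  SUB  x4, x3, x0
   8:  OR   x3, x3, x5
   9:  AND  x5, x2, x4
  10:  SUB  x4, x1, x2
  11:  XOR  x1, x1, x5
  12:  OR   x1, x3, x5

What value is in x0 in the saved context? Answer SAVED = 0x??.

SAVED = 0x71

after  0: x0=0xe4 x1=0xd8 x2=0xf0 x3=0x95 x4=0xf4 x5=0x64  N=1 Z=0
after  1: x0=0xe4 x1=0xd8 x2=0xf0 x3=0x95 x4=0xd0 x5=0x64  N=1 Z=0
after  2: x0=0x71 x1=0xd8 x2=0xf0 x3=0x95 x4=0xd0 x5=0x64  N=0 Z=0
-- IRQ taken; context saved, return-PC = 3 --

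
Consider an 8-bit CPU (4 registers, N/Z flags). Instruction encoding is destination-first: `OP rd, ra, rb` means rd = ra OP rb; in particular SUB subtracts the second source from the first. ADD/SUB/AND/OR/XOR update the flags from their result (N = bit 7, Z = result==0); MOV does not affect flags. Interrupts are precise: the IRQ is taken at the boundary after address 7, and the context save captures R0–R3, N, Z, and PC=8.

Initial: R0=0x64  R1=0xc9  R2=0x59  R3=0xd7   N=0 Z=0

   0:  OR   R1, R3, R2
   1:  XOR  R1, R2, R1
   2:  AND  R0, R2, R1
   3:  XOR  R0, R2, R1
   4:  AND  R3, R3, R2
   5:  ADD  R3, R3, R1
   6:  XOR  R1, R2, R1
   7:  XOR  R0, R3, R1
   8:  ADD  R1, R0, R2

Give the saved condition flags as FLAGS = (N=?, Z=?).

after  0: R0=0x64 R1=0xdf R2=0x59 R3=0xd7  N=1 Z=0
after  1: R0=0x64 R1=0x86 R2=0x59 R3=0xd7  N=1 Z=0
after  2: R0=0x00 R1=0x86 R2=0x59 R3=0xd7  N=0 Z=1
after  3: R0=0xdf R1=0x86 R2=0x59 R3=0xd7  N=1 Z=0
after  4: R0=0xdf R1=0x86 R2=0x59 R3=0x51  N=0 Z=0
after  5: R0=0xdf R1=0x86 R2=0x59 R3=0xd7  N=1 Z=0
after  6: R0=0xdf R1=0xdf R2=0x59 R3=0xd7  N=1 Z=0
after  7: R0=0x08 R1=0xdf R2=0x59 R3=0xd7  N=0 Z=0
-- IRQ taken; context saved, return-PC = 8 --

FLAGS = (N=0, Z=0)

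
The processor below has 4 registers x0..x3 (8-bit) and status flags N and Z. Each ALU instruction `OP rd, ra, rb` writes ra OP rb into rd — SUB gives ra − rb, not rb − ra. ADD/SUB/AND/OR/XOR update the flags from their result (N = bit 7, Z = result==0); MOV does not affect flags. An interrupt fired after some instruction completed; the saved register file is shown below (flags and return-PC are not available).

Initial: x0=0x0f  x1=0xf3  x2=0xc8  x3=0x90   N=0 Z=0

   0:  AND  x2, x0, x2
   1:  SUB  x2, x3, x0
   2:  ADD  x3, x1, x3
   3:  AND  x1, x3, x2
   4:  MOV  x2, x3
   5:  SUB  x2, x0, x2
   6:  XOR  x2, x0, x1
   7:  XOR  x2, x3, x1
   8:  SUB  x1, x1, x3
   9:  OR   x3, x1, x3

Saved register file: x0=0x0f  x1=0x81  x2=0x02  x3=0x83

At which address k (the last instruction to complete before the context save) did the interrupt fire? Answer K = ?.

after  0: x0=0x0f x1=0xf3 x2=0x08 x3=0x90  N=0 Z=0
after  1: x0=0x0f x1=0xf3 x2=0x81 x3=0x90  N=1 Z=0
after  2: x0=0x0f x1=0xf3 x2=0x81 x3=0x83  N=1 Z=0
after  3: x0=0x0f x1=0x81 x2=0x81 x3=0x83  N=1 Z=0
after  4: x0=0x0f x1=0x81 x2=0x83 x3=0x83  N=1 Z=0
after  5: x0=0x0f x1=0x81 x2=0x8c x3=0x83  N=1 Z=0
after  6: x0=0x0f x1=0x81 x2=0x8e x3=0x83  N=1 Z=0
after  7: x0=0x0f x1=0x81 x2=0x02 x3=0x83  N=0 Z=0
-- IRQ taken; context saved, return-PC = 8 --

K = 7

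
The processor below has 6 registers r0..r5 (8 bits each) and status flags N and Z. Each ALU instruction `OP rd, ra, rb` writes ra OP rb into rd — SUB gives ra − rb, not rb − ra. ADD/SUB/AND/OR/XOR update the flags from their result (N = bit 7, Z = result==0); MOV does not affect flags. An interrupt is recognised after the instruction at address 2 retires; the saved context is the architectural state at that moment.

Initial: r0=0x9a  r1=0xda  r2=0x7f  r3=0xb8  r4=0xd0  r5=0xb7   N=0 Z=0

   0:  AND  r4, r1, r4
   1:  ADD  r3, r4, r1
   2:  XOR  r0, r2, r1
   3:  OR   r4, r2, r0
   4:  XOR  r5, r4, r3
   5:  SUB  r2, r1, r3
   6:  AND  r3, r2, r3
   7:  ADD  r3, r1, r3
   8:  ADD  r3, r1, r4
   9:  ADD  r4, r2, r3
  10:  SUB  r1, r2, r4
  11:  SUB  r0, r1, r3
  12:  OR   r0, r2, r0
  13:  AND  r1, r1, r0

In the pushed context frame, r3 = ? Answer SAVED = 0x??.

after  0: r0=0x9a r1=0xda r2=0x7f r3=0xb8 r4=0xd0 r5=0xb7  N=1 Z=0
after  1: r0=0x9a r1=0xda r2=0x7f r3=0xaa r4=0xd0 r5=0xb7  N=1 Z=0
after  2: r0=0xa5 r1=0xda r2=0x7f r3=0xaa r4=0xd0 r5=0xb7  N=1 Z=0
-- IRQ taken; context saved, return-PC = 3 --

SAVED = 0xaa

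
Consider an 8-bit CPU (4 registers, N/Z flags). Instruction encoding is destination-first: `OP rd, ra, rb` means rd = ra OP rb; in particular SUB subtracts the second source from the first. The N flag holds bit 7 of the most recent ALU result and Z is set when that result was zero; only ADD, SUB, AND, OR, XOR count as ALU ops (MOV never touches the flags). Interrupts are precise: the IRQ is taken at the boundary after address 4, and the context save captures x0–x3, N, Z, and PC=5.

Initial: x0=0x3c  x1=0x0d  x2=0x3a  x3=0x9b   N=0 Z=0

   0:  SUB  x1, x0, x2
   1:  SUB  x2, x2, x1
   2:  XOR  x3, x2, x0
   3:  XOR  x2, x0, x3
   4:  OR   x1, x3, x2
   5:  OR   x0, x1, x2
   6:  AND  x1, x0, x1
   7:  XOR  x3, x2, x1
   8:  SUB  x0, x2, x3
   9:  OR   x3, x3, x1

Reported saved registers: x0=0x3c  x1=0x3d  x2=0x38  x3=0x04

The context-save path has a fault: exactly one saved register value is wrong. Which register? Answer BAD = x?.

BAD = x1

after  0: x0=0x3c x1=0x02 x2=0x3a x3=0x9b  N=0 Z=0
after  1: x0=0x3c x1=0x02 x2=0x38 x3=0x9b  N=0 Z=0
after  2: x0=0x3c x1=0x02 x2=0x38 x3=0x04  N=0 Z=0
after  3: x0=0x3c x1=0x02 x2=0x38 x3=0x04  N=0 Z=0
after  4: x0=0x3c x1=0x3c x2=0x38 x3=0x04  N=0 Z=0
-- IRQ taken; context saved, return-PC = 5 --
mismatch: x1: reported 0x3d vs actual 0x3c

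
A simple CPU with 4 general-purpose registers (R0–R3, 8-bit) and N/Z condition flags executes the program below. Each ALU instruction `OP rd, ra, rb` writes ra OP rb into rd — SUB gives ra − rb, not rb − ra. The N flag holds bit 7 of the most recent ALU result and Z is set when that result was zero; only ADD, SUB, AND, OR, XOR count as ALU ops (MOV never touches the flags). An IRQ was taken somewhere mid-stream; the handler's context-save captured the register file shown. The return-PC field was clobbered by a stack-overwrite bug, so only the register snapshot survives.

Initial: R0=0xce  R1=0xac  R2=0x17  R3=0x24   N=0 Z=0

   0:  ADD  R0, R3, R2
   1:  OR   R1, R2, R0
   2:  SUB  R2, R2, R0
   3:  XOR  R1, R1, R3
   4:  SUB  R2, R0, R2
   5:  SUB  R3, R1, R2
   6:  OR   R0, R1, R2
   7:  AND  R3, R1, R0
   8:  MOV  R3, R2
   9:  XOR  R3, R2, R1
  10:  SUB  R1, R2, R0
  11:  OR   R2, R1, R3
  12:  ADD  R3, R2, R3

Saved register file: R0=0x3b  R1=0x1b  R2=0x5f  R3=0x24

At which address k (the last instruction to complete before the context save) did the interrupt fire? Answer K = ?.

after  0: R0=0x3b R1=0xac R2=0x17 R3=0x24  N=0 Z=0
after  1: R0=0x3b R1=0x3f R2=0x17 R3=0x24  N=0 Z=0
after  2: R0=0x3b R1=0x3f R2=0xdc R3=0x24  N=1 Z=0
after  3: R0=0x3b R1=0x1b R2=0xdc R3=0x24  N=0 Z=0
after  4: R0=0x3b R1=0x1b R2=0x5f R3=0x24  N=0 Z=0
-- IRQ taken; context saved, return-PC = 5 --

K = 4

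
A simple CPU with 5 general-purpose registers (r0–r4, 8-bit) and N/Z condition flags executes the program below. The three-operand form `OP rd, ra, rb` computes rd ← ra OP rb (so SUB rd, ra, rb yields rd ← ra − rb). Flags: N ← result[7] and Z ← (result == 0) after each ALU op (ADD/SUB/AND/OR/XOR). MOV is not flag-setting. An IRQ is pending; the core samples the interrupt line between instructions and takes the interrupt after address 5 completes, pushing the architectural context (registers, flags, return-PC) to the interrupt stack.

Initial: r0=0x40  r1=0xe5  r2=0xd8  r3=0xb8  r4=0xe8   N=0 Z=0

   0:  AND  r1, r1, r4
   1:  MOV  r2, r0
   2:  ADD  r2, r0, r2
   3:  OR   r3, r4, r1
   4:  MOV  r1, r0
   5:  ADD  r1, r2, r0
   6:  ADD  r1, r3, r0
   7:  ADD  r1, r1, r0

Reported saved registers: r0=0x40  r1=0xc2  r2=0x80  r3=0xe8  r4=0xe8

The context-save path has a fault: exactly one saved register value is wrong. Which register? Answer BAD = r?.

after  0: r0=0x40 r1=0xe0 r2=0xd8 r3=0xb8 r4=0xe8  N=1 Z=0
after  1: r0=0x40 r1=0xe0 r2=0x40 r3=0xb8 r4=0xe8  N=1 Z=0
after  2: r0=0x40 r1=0xe0 r2=0x80 r3=0xb8 r4=0xe8  N=1 Z=0
after  3: r0=0x40 r1=0xe0 r2=0x80 r3=0xe8 r4=0xe8  N=1 Z=0
after  4: r0=0x40 r1=0x40 r2=0x80 r3=0xe8 r4=0xe8  N=1 Z=0
after  5: r0=0x40 r1=0xc0 r2=0x80 r3=0xe8 r4=0xe8  N=1 Z=0
-- IRQ taken; context saved, return-PC = 6 --
mismatch: r1: reported 0xc2 vs actual 0xc0

BAD = r1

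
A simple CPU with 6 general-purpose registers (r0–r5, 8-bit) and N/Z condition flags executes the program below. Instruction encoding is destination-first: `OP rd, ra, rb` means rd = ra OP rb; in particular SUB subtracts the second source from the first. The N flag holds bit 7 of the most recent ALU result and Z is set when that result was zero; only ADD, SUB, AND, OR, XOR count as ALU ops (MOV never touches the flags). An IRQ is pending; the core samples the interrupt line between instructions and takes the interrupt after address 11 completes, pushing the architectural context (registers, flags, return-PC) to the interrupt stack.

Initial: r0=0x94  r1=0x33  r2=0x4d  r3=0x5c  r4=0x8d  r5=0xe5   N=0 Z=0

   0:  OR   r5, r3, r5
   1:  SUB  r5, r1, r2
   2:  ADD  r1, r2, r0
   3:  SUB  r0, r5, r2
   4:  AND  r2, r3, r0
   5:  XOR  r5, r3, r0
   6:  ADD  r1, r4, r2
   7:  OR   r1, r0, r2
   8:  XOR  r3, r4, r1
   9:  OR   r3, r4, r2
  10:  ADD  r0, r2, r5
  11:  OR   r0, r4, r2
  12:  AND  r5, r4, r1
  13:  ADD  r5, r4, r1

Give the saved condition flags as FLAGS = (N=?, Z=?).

FLAGS = (N=1, Z=0)

after  0: r0=0x94 r1=0x33 r2=0x4d r3=0x5c r4=0x8d r5=0xfd  N=1 Z=0
after  1: r0=0x94 r1=0x33 r2=0x4d r3=0x5c r4=0x8d r5=0xe6  N=1 Z=0
after  2: r0=0x94 r1=0xe1 r2=0x4d r3=0x5c r4=0x8d r5=0xe6  N=1 Z=0
after  3: r0=0x99 r1=0xe1 r2=0x4d r3=0x5c r4=0x8d r5=0xe6  N=1 Z=0
after  4: r0=0x99 r1=0xe1 r2=0x18 r3=0x5c r4=0x8d r5=0xe6  N=0 Z=0
after  5: r0=0x99 r1=0xe1 r2=0x18 r3=0x5c r4=0x8d r5=0xc5  N=1 Z=0
after  6: r0=0x99 r1=0xa5 r2=0x18 r3=0x5c r4=0x8d r5=0xc5  N=1 Z=0
after  7: r0=0x99 r1=0x99 r2=0x18 r3=0x5c r4=0x8d r5=0xc5  N=1 Z=0
after  8: r0=0x99 r1=0x99 r2=0x18 r3=0x14 r4=0x8d r5=0xc5  N=0 Z=0
after  9: r0=0x99 r1=0x99 r2=0x18 r3=0x9d r4=0x8d r5=0xc5  N=1 Z=0
after 10: r0=0xdd r1=0x99 r2=0x18 r3=0x9d r4=0x8d r5=0xc5  N=1 Z=0
after 11: r0=0x9d r1=0x99 r2=0x18 r3=0x9d r4=0x8d r5=0xc5  N=1 Z=0
-- IRQ taken; context saved, return-PC = 12 --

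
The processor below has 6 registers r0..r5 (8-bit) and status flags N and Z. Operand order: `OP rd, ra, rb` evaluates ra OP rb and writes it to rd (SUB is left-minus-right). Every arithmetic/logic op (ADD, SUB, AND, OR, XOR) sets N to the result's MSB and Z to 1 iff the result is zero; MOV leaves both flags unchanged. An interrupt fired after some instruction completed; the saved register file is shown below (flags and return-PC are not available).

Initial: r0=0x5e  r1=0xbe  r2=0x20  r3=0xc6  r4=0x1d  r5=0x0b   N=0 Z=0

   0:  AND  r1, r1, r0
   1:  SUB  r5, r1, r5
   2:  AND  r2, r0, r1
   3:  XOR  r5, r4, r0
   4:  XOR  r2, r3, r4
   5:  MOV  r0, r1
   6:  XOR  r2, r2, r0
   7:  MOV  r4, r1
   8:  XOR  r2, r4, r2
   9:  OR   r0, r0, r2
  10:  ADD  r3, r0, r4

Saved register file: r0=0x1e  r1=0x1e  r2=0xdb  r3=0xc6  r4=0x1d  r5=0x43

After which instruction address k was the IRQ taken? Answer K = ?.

K = 5

after  0: r0=0x5e r1=0x1e r2=0x20 r3=0xc6 r4=0x1d r5=0x0b  N=0 Z=0
after  1: r0=0x5e r1=0x1e r2=0x20 r3=0xc6 r4=0x1d r5=0x13  N=0 Z=0
after  2: r0=0x5e r1=0x1e r2=0x1e r3=0xc6 r4=0x1d r5=0x13  N=0 Z=0
after  3: r0=0x5e r1=0x1e r2=0x1e r3=0xc6 r4=0x1d r5=0x43  N=0 Z=0
after  4: r0=0x5e r1=0x1e r2=0xdb r3=0xc6 r4=0x1d r5=0x43  N=1 Z=0
after  5: r0=0x1e r1=0x1e r2=0xdb r3=0xc6 r4=0x1d r5=0x43  N=1 Z=0
-- IRQ taken; context saved, return-PC = 6 --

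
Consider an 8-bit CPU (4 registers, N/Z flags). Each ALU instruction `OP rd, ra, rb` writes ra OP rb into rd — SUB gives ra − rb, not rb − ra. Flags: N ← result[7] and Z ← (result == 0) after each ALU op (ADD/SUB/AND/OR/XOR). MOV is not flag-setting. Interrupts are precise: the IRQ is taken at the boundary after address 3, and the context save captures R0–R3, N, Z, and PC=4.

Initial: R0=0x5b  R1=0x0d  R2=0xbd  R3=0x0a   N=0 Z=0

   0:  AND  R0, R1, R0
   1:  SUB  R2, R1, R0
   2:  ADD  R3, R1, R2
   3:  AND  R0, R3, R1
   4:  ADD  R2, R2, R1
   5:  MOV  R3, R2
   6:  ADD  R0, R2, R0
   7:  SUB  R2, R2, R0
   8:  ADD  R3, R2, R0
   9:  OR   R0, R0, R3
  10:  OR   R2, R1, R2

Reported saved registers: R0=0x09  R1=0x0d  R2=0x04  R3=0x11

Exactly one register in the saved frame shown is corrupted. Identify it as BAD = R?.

after  0: R0=0x09 R1=0x0d R2=0xbd R3=0x0a  N=0 Z=0
after  1: R0=0x09 R1=0x0d R2=0x04 R3=0x0a  N=0 Z=0
after  2: R0=0x09 R1=0x0d R2=0x04 R3=0x11  N=0 Z=0
after  3: R0=0x01 R1=0x0d R2=0x04 R3=0x11  N=0 Z=0
-- IRQ taken; context saved, return-PC = 4 --
mismatch: R0: reported 0x09 vs actual 0x01

BAD = R0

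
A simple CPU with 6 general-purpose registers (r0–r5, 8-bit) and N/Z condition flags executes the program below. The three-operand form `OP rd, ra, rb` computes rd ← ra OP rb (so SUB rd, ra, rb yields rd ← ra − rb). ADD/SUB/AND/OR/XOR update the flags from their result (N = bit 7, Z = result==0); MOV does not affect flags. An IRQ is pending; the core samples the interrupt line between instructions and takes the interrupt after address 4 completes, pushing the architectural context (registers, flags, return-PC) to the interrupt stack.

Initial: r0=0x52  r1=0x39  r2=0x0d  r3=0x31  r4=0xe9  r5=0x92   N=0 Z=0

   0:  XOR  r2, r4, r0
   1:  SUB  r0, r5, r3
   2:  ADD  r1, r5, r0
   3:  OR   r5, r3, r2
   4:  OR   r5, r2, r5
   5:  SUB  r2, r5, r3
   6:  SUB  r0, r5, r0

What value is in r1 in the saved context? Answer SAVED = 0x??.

after  0: r0=0x52 r1=0x39 r2=0xbb r3=0x31 r4=0xe9 r5=0x92  N=1 Z=0
after  1: r0=0x61 r1=0x39 r2=0xbb r3=0x31 r4=0xe9 r5=0x92  N=0 Z=0
after  2: r0=0x61 r1=0xf3 r2=0xbb r3=0x31 r4=0xe9 r5=0x92  N=1 Z=0
after  3: r0=0x61 r1=0xf3 r2=0xbb r3=0x31 r4=0xe9 r5=0xbb  N=1 Z=0
after  4: r0=0x61 r1=0xf3 r2=0xbb r3=0x31 r4=0xe9 r5=0xbb  N=1 Z=0
-- IRQ taken; context saved, return-PC = 5 --

SAVED = 0xf3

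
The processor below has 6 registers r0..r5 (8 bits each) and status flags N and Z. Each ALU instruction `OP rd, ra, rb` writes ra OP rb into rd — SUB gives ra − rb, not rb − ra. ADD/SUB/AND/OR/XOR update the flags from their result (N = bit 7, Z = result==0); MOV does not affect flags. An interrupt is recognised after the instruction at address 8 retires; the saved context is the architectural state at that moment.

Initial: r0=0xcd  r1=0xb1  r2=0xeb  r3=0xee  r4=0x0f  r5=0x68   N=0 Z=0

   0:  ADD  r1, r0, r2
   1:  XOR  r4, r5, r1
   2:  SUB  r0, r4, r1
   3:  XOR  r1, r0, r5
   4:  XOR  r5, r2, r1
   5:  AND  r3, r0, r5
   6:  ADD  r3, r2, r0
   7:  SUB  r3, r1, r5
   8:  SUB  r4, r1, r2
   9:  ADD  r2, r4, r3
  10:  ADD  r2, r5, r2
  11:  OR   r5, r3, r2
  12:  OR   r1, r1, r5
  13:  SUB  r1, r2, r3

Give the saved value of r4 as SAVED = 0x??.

after  0: r0=0xcd r1=0xb8 r2=0xeb r3=0xee r4=0x0f r5=0x68  N=1 Z=0
after  1: r0=0xcd r1=0xb8 r2=0xeb r3=0xee r4=0xd0 r5=0x68  N=1 Z=0
after  2: r0=0x18 r1=0xb8 r2=0xeb r3=0xee r4=0xd0 r5=0x68  N=0 Z=0
after  3: r0=0x18 r1=0x70 r2=0xeb r3=0xee r4=0xd0 r5=0x68  N=0 Z=0
after  4: r0=0x18 r1=0x70 r2=0xeb r3=0xee r4=0xd0 r5=0x9b  N=1 Z=0
after  5: r0=0x18 r1=0x70 r2=0xeb r3=0x18 r4=0xd0 r5=0x9b  N=0 Z=0
after  6: r0=0x18 r1=0x70 r2=0xeb r3=0x03 r4=0xd0 r5=0x9b  N=0 Z=0
after  7: r0=0x18 r1=0x70 r2=0xeb r3=0xd5 r4=0xd0 r5=0x9b  N=1 Z=0
after  8: r0=0x18 r1=0x70 r2=0xeb r3=0xd5 r4=0x85 r5=0x9b  N=1 Z=0
-- IRQ taken; context saved, return-PC = 9 --

SAVED = 0x85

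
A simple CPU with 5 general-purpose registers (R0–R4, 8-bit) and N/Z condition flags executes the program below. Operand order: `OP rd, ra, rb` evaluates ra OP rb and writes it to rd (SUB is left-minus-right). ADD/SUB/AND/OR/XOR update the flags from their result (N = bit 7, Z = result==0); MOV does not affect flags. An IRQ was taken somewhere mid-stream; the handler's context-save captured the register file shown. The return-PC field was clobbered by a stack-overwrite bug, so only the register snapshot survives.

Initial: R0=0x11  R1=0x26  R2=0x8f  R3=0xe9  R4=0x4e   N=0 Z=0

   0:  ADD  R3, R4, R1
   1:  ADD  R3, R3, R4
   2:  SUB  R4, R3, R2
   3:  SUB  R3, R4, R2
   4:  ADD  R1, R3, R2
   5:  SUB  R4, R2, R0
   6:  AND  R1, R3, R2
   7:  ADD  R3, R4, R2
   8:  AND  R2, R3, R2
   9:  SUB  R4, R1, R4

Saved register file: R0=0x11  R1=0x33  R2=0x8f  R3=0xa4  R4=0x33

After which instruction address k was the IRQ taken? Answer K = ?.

K = 4

after  0: R0=0x11 R1=0x26 R2=0x8f R3=0x74 R4=0x4e  N=0 Z=0
after  1: R0=0x11 R1=0x26 R2=0x8f R3=0xc2 R4=0x4e  N=1 Z=0
after  2: R0=0x11 R1=0x26 R2=0x8f R3=0xc2 R4=0x33  N=0 Z=0
after  3: R0=0x11 R1=0x26 R2=0x8f R3=0xa4 R4=0x33  N=1 Z=0
after  4: R0=0x11 R1=0x33 R2=0x8f R3=0xa4 R4=0x33  N=0 Z=0
-- IRQ taken; context saved, return-PC = 5 --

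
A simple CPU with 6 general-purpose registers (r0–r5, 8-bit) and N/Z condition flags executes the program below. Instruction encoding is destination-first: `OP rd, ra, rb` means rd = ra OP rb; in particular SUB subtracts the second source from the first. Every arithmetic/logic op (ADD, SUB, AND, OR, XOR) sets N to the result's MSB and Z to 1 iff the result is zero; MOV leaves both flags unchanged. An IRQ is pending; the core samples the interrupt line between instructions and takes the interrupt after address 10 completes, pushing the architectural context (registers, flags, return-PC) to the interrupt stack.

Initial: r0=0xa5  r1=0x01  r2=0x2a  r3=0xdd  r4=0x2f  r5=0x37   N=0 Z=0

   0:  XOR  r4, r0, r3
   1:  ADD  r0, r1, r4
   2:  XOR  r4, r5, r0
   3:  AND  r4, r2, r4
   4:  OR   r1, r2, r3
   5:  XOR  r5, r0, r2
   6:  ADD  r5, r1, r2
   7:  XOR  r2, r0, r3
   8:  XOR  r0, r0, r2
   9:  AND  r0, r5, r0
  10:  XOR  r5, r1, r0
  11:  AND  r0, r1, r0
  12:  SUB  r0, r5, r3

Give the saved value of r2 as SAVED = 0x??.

SAVED = 0xa4

after  0: r0=0xa5 r1=0x01 r2=0x2a r3=0xdd r4=0x78 r5=0x37  N=0 Z=0
after  1: r0=0x79 r1=0x01 r2=0x2a r3=0xdd r4=0x78 r5=0x37  N=0 Z=0
after  2: r0=0x79 r1=0x01 r2=0x2a r3=0xdd r4=0x4e r5=0x37  N=0 Z=0
after  3: r0=0x79 r1=0x01 r2=0x2a r3=0xdd r4=0x0a r5=0x37  N=0 Z=0
after  4: r0=0x79 r1=0xff r2=0x2a r3=0xdd r4=0x0a r5=0x37  N=1 Z=0
after  5: r0=0x79 r1=0xff r2=0x2a r3=0xdd r4=0x0a r5=0x53  N=0 Z=0
after  6: r0=0x79 r1=0xff r2=0x2a r3=0xdd r4=0x0a r5=0x29  N=0 Z=0
after  7: r0=0x79 r1=0xff r2=0xa4 r3=0xdd r4=0x0a r5=0x29  N=1 Z=0
after  8: r0=0xdd r1=0xff r2=0xa4 r3=0xdd r4=0x0a r5=0x29  N=1 Z=0
after  9: r0=0x09 r1=0xff r2=0xa4 r3=0xdd r4=0x0a r5=0x29  N=0 Z=0
after 10: r0=0x09 r1=0xff r2=0xa4 r3=0xdd r4=0x0a r5=0xf6  N=1 Z=0
-- IRQ taken; context saved, return-PC = 11 --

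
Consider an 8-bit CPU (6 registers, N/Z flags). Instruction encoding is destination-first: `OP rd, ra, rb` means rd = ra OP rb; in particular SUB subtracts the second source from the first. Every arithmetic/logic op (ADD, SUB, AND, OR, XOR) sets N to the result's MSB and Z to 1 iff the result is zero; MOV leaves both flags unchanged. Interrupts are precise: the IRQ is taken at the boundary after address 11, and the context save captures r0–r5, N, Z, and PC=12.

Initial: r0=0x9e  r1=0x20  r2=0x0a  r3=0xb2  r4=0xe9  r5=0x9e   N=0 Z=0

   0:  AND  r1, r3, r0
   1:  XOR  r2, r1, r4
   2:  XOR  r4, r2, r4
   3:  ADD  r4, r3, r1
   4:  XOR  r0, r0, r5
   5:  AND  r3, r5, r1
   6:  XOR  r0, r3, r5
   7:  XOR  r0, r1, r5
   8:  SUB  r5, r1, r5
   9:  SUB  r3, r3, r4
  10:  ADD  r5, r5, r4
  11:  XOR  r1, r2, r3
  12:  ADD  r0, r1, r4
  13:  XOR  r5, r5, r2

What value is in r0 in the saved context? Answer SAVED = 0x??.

after  0: r0=0x9e r1=0x92 r2=0x0a r3=0xb2 r4=0xe9 r5=0x9e  N=1 Z=0
after  1: r0=0x9e r1=0x92 r2=0x7b r3=0xb2 r4=0xe9 r5=0x9e  N=0 Z=0
after  2: r0=0x9e r1=0x92 r2=0x7b r3=0xb2 r4=0x92 r5=0x9e  N=1 Z=0
after  3: r0=0x9e r1=0x92 r2=0x7b r3=0xb2 r4=0x44 r5=0x9e  N=0 Z=0
after  4: r0=0x00 r1=0x92 r2=0x7b r3=0xb2 r4=0x44 r5=0x9e  N=0 Z=1
after  5: r0=0x00 r1=0x92 r2=0x7b r3=0x92 r4=0x44 r5=0x9e  N=1 Z=0
after  6: r0=0x0c r1=0x92 r2=0x7b r3=0x92 r4=0x44 r5=0x9e  N=0 Z=0
after  7: r0=0x0c r1=0x92 r2=0x7b r3=0x92 r4=0x44 r5=0x9e  N=0 Z=0
after  8: r0=0x0c r1=0x92 r2=0x7b r3=0x92 r4=0x44 r5=0xf4  N=1 Z=0
after  9: r0=0x0c r1=0x92 r2=0x7b r3=0x4e r4=0x44 r5=0xf4  N=0 Z=0
after 10: r0=0x0c r1=0x92 r2=0x7b r3=0x4e r4=0x44 r5=0x38  N=0 Z=0
after 11: r0=0x0c r1=0x35 r2=0x7b r3=0x4e r4=0x44 r5=0x38  N=0 Z=0
-- IRQ taken; context saved, return-PC = 12 --

SAVED = 0x0c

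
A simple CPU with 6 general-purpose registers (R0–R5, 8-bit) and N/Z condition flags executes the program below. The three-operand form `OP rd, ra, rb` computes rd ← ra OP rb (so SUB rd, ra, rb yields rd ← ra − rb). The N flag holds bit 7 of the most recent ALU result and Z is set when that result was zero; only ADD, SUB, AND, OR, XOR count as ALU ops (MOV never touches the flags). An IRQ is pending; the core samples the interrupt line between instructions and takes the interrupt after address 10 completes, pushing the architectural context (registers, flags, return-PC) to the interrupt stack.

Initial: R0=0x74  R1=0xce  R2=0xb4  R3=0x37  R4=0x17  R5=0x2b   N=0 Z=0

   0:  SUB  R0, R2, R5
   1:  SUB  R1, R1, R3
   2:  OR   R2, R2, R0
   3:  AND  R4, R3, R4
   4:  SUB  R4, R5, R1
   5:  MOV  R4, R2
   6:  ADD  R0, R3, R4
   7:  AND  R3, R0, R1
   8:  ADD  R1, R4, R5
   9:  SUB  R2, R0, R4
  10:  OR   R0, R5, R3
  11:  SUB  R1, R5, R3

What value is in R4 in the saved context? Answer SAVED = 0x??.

SAVED = 0xbd

after  0: R0=0x89 R1=0xce R2=0xb4 R3=0x37 R4=0x17 R5=0x2b  N=1 Z=0
after  1: R0=0x89 R1=0x97 R2=0xb4 R3=0x37 R4=0x17 R5=0x2b  N=1 Z=0
after  2: R0=0x89 R1=0x97 R2=0xbd R3=0x37 R4=0x17 R5=0x2b  N=1 Z=0
after  3: R0=0x89 R1=0x97 R2=0xbd R3=0x37 R4=0x17 R5=0x2b  N=0 Z=0
after  4: R0=0x89 R1=0x97 R2=0xbd R3=0x37 R4=0x94 R5=0x2b  N=1 Z=0
after  5: R0=0x89 R1=0x97 R2=0xbd R3=0x37 R4=0xbd R5=0x2b  N=1 Z=0
after  6: R0=0xf4 R1=0x97 R2=0xbd R3=0x37 R4=0xbd R5=0x2b  N=1 Z=0
after  7: R0=0xf4 R1=0x97 R2=0xbd R3=0x94 R4=0xbd R5=0x2b  N=1 Z=0
after  8: R0=0xf4 R1=0xe8 R2=0xbd R3=0x94 R4=0xbd R5=0x2b  N=1 Z=0
after  9: R0=0xf4 R1=0xe8 R2=0x37 R3=0x94 R4=0xbd R5=0x2b  N=0 Z=0
after 10: R0=0xbf R1=0xe8 R2=0x37 R3=0x94 R4=0xbd R5=0x2b  N=1 Z=0
-- IRQ taken; context saved, return-PC = 11 --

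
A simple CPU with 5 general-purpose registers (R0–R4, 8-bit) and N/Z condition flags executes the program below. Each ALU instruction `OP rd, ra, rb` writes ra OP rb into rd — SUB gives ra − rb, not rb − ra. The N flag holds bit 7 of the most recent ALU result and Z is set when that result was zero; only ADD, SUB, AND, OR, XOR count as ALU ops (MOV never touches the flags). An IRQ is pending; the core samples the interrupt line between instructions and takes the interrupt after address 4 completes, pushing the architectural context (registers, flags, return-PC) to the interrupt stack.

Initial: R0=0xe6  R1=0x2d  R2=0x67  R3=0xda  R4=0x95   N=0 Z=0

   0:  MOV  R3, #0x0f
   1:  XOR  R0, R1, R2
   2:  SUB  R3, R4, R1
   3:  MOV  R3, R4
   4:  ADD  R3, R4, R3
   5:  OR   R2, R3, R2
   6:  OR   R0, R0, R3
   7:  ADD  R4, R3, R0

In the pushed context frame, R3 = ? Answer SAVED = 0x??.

after  0: R0=0xe6 R1=0x2d R2=0x67 R3=0x0f R4=0x95  N=0 Z=0
after  1: R0=0x4a R1=0x2d R2=0x67 R3=0x0f R4=0x95  N=0 Z=0
after  2: R0=0x4a R1=0x2d R2=0x67 R3=0x68 R4=0x95  N=0 Z=0
after  3: R0=0x4a R1=0x2d R2=0x67 R3=0x95 R4=0x95  N=0 Z=0
after  4: R0=0x4a R1=0x2d R2=0x67 R3=0x2a R4=0x95  N=0 Z=0
-- IRQ taken; context saved, return-PC = 5 --

SAVED = 0x2a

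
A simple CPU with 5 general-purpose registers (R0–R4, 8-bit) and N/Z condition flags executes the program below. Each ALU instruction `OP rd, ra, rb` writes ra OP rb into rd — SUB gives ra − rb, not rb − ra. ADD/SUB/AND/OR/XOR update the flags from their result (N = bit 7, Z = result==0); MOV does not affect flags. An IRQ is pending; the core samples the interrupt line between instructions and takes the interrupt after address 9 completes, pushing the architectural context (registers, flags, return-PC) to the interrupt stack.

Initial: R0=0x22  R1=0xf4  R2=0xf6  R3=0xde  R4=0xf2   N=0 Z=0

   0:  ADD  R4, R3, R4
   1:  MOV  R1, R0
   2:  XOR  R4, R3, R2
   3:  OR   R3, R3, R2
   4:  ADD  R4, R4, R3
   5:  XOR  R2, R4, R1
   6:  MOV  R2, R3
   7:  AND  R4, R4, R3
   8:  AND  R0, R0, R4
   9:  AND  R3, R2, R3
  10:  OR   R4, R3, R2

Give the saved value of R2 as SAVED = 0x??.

after  0: R0=0x22 R1=0xf4 R2=0xf6 R3=0xde R4=0xd0  N=1 Z=0
after  1: R0=0x22 R1=0x22 R2=0xf6 R3=0xde R4=0xd0  N=1 Z=0
after  2: R0=0x22 R1=0x22 R2=0xf6 R3=0xde R4=0x28  N=0 Z=0
after  3: R0=0x22 R1=0x22 R2=0xf6 R3=0xfe R4=0x28  N=1 Z=0
after  4: R0=0x22 R1=0x22 R2=0xf6 R3=0xfe R4=0x26  N=0 Z=0
after  5: R0=0x22 R1=0x22 R2=0x04 R3=0xfe R4=0x26  N=0 Z=0
after  6: R0=0x22 R1=0x22 R2=0xfe R3=0xfe R4=0x26  N=0 Z=0
after  7: R0=0x22 R1=0x22 R2=0xfe R3=0xfe R4=0x26  N=0 Z=0
after  8: R0=0x22 R1=0x22 R2=0xfe R3=0xfe R4=0x26  N=0 Z=0
after  9: R0=0x22 R1=0x22 R2=0xfe R3=0xfe R4=0x26  N=1 Z=0
-- IRQ taken; context saved, return-PC = 10 --

SAVED = 0xfe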